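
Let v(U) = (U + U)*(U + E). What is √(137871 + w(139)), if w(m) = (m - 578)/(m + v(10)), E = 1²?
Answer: 5*√710751790/359 ≈ 371.31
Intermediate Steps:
E = 1
v(U) = 2*U*(1 + U) (v(U) = (U + U)*(U + 1) = (2*U)*(1 + U) = 2*U*(1 + U))
w(m) = (-578 + m)/(220 + m) (w(m) = (m - 578)/(m + 2*10*(1 + 10)) = (-578 + m)/(m + 2*10*11) = (-578 + m)/(m + 220) = (-578 + m)/(220 + m))
√(137871 + w(139)) = √(137871 + (-578 + 139)/(220 + 139)) = √(137871 - 439/359) = √(49495250/359) = 5*√710751790/359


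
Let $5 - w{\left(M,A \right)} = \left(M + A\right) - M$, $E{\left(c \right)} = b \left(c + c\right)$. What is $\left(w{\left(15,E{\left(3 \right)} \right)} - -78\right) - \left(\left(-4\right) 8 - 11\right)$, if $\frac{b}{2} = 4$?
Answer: $78$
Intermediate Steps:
$b = 8$ ($b = 2 \cdot 4 = 8$)
$E{\left(c \right)} = 16 c$ ($E{\left(c \right)} = 8 \left(c + c\right) = 8 \cdot 2 c = 16 c$)
$w{\left(M,A \right)} = 5 - A$ ($w{\left(M,A \right)} = 5 - \left(\left(M + A\right) - M\right) = 5 - \left(\left(A + M\right) - M\right) = 5 - A$)
$\left(w{\left(15,E{\left(3 \right)} \right)} - -78\right) - \left(\left(-4\right) 8 - 11\right) = \left(\left(5 - 16 \cdot 3\right) - -78\right) - \left(\left(-4\right) 8 - 11\right) = \left(\left(5 - 48\right) + 78\right) - \left(-32 - 11\right) = \left(\left(5 - 48\right) + 78\right) - -43 = \left(-43 + 78\right) + 43 = 35 + 43 = 78$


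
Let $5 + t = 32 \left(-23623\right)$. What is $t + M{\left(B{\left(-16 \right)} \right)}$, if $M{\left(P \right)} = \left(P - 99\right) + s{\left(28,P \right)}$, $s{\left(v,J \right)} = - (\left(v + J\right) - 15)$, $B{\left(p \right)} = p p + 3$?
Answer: $-756053$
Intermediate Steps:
$B{\left(p \right)} = 3 + p^{2}$ ($B{\left(p \right)} = p^{2} + 3 = 3 + p^{2}$)
$s{\left(v,J \right)} = 15 - J - v$ ($s{\left(v,J \right)} = - (\left(J + v\right) - 15) = - (-15 + J + v) = 15 - J - v$)
$t = -755941$ ($t = -5 + 32 \left(-23623\right) = -5 - 755936 = -755941$)
$M{\left(P \right)} = -112$ ($M{\left(P \right)} = \left(P - 99\right) - \left(13 + P\right) = \left(-99 + P\right) - \left(13 + P\right) = -112$)
$t + M{\left(B{\left(-16 \right)} \right)} = -755941 - 112 = -756053$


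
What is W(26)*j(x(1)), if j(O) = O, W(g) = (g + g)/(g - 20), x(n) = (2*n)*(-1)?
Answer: -52/3 ≈ -17.333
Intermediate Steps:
x(n) = -2*n
W(g) = 2*g/(-20 + g) (W(g) = (2*g)/(-20 + g) = 2*g/(-20 + g))
W(26)*j(x(1)) = (2*26/(-20 + 26))*(-2*1) = (2*26/6)*(-2) = (2*26*(⅙))*(-2) = (26/3)*(-2) = -52/3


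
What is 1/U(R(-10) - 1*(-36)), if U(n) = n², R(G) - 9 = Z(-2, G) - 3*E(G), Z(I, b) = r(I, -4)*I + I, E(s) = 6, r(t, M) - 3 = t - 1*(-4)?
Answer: 1/225 ≈ 0.0044444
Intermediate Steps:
r(t, M) = 7 + t (r(t, M) = 3 + (t - 1*(-4)) = 3 + (t + 4) = 3 + (4 + t) = 7 + t)
Z(I, b) = I + I*(7 + I) (Z(I, b) = (7 + I)*I + I = I*(7 + I) + I = I + I*(7 + I))
R(G) = -21 (R(G) = 9 + (-2*(8 - 2) - 3*6) = 9 + (-2*6 - 18) = 9 + (-12 - 18) = 9 - 30 = -21)
1/U(R(-10) - 1*(-36)) = 1/((-21 - 1*(-36))²) = 1/((-21 + 36)²) = 1/(15²) = 1/225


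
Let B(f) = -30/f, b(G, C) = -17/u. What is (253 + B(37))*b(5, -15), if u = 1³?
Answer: -158627/37 ≈ -4287.2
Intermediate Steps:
u = 1
b(G, C) = -17 (b(G, C) = -17/1 = -17*1 = -17)
(253 + B(37))*b(5, -15) = (253 - 30/37)*(-17) = (9331/37)*(-17) = -158627/37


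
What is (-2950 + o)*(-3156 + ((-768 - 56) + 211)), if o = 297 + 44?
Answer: 9833321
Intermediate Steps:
o = 341
(-2950 + o)*(-3156 + ((-768 - 56) + 211)) = (-2950 + 341)*(-3156 + ((-768 - 56) + 211)) = -2609*(-3156 + (-824 + 211)) = -2609*(-3156 - 613) = -2609*(-3769) = 9833321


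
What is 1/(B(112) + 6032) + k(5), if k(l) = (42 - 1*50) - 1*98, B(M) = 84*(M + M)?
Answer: -2633887/24848 ≈ -106.00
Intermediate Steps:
B(M) = 168*M (B(M) = 84*(2*M) = 168*M)
k(l) = -106 (k(l) = (42 - 50) - 98 = -8 - 98 = -106)
1/(B(112) + 6032) + k(5) = 1/(168*112 + 6032) - 106 = 1/(18816 + 6032) - 106 = 1/24848 - 106 = -2633887/24848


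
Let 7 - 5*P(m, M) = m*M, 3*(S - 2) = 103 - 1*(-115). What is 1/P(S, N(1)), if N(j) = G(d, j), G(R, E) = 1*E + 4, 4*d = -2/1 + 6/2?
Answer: -15/1099 ≈ -0.013649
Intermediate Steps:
d = ¼ (d = (-2/1 + 6/2)/4 = (-2*1 + 6*(½))/4 = (-2 + 3)/4 = (¼)*1 = ¼ ≈ 0.25000)
G(R, E) = 4 + E (G(R, E) = E + 4 = 4 + E)
N(j) = 4 + j
S = 224/3 (S = 2 + (103 - 1*(-115))/3 = 2 + (103 + 115)/3 = 2 + (⅓)*218 = 2 + 218/3 = 224/3 ≈ 74.667)
P(m, M) = 7/5 - M*m/5 (P(m, M) = 7/5 - m*M/5 = 7/5 - M*m/5)
1/P(S, N(1)) = 1/(7/5 - ⅕*(4 + 1)*224/3) = 1/(7/5 - ⅕*5*224/3) = 1/(7/5 - 224/3) = 1/(-1099/15) = -15/1099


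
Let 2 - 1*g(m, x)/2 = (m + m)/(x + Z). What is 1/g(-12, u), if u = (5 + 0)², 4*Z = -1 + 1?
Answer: 25/148 ≈ 0.16892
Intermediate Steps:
Z = 0 (Z = (-1 + 1)/4 = (¼)*0 = 0)
u = 25 (u = 5² = 25)
g(m, x) = 4 - 4*m/x (g(m, x) = 4 - 2*(m + m)/(x + 0) = 4 - 2*2*m/x = 4 - 4*m/x)
1/g(-12, u) = 1/(4 - 4*(-12)/25) = 1/(4 - 4*(-12)*1/25) = 1/(4 + 48/25) = 1/(148/25) = 25/148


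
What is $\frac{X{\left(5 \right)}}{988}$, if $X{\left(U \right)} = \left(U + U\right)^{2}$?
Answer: $\frac{25}{247} \approx 0.10121$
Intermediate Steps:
$X{\left(U \right)} = 4 U^{2}$ ($X{\left(U \right)} = \left(2 U\right)^{2} = 4 U^{2}$)
$\frac{X{\left(5 \right)}}{988} = \frac{4 \cdot 5^{2}}{988} = 4 \cdot 25 \cdot \frac{1}{988} = 100 \cdot \frac{1}{988} = \frac{25}{247}$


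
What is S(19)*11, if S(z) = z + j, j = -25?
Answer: -66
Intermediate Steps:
S(z) = -25 + z (S(z) = z - 25 = -25 + z)
S(19)*11 = (-25 + 19)*11 = -6*11 = -66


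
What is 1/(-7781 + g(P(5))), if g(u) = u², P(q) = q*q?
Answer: -1/7156 ≈ -0.00013974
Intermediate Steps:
P(q) = q²
1/(-7781 + g(P(5))) = 1/(-7781 + (5²)²) = 1/(-7781 + 25²) = 1/(-7781 + 625) = 1/(-7156) = -1/7156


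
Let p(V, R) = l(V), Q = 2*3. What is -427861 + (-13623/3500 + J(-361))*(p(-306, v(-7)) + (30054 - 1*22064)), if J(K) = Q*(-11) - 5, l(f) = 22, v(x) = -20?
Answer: -899410744/875 ≈ -1.0279e+6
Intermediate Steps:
Q = 6
p(V, R) = 22
J(K) = -71 (J(K) = 6*(-11) - 5 = -66 - 5 = -71)
-427861 + (-13623/3500 + J(-361))*(p(-306, v(-7)) + (30054 - 1*22064)) = -427861 + (-13623/3500 - 71)*(22 + (30054 - 1*22064)) = -427861 + (-13623*1/3500 - 71)*(22 + (30054 - 22064)) = -427861 + (-13623/3500 - 71)*(22 + 7990) = -427861 - 262123/3500*8012 = -427861 - 525032369/875 = -899410744/875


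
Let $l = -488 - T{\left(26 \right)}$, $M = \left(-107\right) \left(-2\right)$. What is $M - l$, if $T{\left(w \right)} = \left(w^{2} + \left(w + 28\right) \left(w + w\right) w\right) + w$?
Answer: $74412$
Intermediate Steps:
$T{\left(w \right)} = w + w^{2} + 2 w^{2} \left(28 + w\right)$ ($T{\left(w \right)} = \left(w^{2} + \left(28 + w\right) 2 w w\right) + w = \left(w^{2} + 2 w \left(28 + w\right) w\right) + w = \left(w^{2} + 2 w^{2} \left(28 + w\right)\right) + w = w + w^{2} + 2 w^{2} \left(28 + w\right)$)
$M = 214$
$l = -74198$ ($l = -488 - 26 \left(1 + 2 \cdot 26^{2} + 57 \cdot 26\right) = -488 - 26 \left(1 + 2 \cdot 676 + 1482\right) = -488 - 26 \left(1 + 1352 + 1482\right) = -488 - 26 \cdot 2835 = -488 - 73710 = -74198$)
$M - l = 214 - -74198 = 214 + 74198 = 74412$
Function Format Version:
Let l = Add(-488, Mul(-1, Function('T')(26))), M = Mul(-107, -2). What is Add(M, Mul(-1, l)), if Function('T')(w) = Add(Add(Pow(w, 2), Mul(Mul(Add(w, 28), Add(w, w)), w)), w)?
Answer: 74412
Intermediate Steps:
Function('T')(w) = Add(w, Pow(w, 2), Mul(2, Pow(w, 2), Add(28, w))) (Function('T')(w) = Add(Add(Pow(w, 2), Mul(Mul(Add(28, w), Mul(2, w)), w)), w) = Add(Add(Pow(w, 2), Mul(Mul(2, w, Add(28, w)), w)), w) = Add(Add(Pow(w, 2), Mul(2, Pow(w, 2), Add(28, w))), w) = Add(w, Pow(w, 2), Mul(2, Pow(w, 2), Add(28, w))))
M = 214
l = -74198 (l = Add(-488, Mul(-1, Mul(26, Add(1, Mul(2, Pow(26, 2)), Mul(57, 26))))) = Add(-488, Mul(-1, Mul(26, Add(1, Mul(2, 676), 1482)))) = Add(-488, Mul(-1, Mul(26, Add(1, 1352, 1482)))) = Add(-488, Mul(-1, Mul(26, 2835))) = Add(-488, Mul(-1, 73710)) = Add(-488, -73710) = -74198)
Add(M, Mul(-1, l)) = Add(214, Mul(-1, -74198)) = Add(214, 74198) = 74412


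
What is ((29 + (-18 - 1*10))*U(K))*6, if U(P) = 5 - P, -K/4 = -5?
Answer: -90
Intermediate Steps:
K = 20 (K = -4*(-5) = 20)
((29 + (-18 - 1*10))*U(K))*6 = ((29 + (-18 - 1*10))*(5 - 1*20))*6 = ((29 + (-18 - 10))*(5 - 20))*6 = ((29 - 28)*(-15))*6 = (1*(-15))*6 = -15*6 = -90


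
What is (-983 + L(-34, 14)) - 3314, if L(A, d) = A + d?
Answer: -4317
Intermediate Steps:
(-983 + L(-34, 14)) - 3314 = (-983 + (-34 + 14)) - 3314 = (-983 - 20) - 3314 = -1003 - 3314 = -4317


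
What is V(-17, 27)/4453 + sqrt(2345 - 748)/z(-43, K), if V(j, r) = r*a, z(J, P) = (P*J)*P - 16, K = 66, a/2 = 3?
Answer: 162/4453 - sqrt(1597)/187324 ≈ 0.036167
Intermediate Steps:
a = 6 (a = 2*3 = 6)
z(J, P) = -16 + J*P**2 (z(J, P) = (J*P)*P - 16 = J*P**2 - 16 = -16 + J*P**2)
V(j, r) = 6*r (V(j, r) = r*6 = 6*r)
V(-17, 27)/4453 + sqrt(2345 - 748)/z(-43, K) = (6*27)/4453 + sqrt(2345 - 748)/(-16 - 43*66**2) = 162*(1/4453) + sqrt(1597)/(-16 - 43*4356) = 162/4453 + sqrt(1597)/(-16 - 187308) = 162/4453 + sqrt(1597)/(-187324) = 162/4453 + sqrt(1597)*(-1/187324) = 162/4453 - sqrt(1597)/187324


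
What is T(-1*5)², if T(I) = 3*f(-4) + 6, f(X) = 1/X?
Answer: 441/16 ≈ 27.563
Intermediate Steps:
f(X) = 1/X
T(I) = 21/4 (T(I) = 3/(-4) + 6 = 3*(-¼) + 6 = -¾ + 6 = 21/4)
T(-1*5)² = (21/4)² = 441/16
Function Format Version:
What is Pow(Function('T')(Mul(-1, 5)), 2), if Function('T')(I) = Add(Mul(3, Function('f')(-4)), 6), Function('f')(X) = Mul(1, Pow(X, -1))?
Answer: Rational(441, 16) ≈ 27.563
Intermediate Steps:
Function('f')(X) = Pow(X, -1)
Function('T')(I) = Rational(21, 4) (Function('T')(I) = Add(Mul(3, Pow(-4, -1)), 6) = Add(Mul(3, Rational(-1, 4)), 6) = Add(Rational(-3, 4), 6) = Rational(21, 4))
Pow(Function('T')(Mul(-1, 5)), 2) = Pow(Rational(21, 4), 2) = Rational(441, 16)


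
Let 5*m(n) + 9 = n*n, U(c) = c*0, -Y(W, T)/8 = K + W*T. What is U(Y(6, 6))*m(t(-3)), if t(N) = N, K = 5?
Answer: 0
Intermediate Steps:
Y(W, T) = -40 - 8*T*W (Y(W, T) = -8*(5 + W*T) = -8*(5 + T*W) = -40 - 8*T*W)
U(c) = 0
m(n) = -9/5 + n**2/5 (m(n) = -9/5 + (n*n)/5 = -9/5 + n**2/5)
U(Y(6, 6))*m(t(-3)) = 0*(-9/5 + (1/5)*(-3)**2) = 0*(-9/5 + (1/5)*9) = 0*(-9/5 + 9/5) = 0*0 = 0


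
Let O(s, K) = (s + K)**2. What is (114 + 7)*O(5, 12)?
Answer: 34969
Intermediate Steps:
O(s, K) = (K + s)**2
(114 + 7)*O(5, 12) = (114 + 7)*(12 + 5)**2 = 121*17**2 = 121*289 = 34969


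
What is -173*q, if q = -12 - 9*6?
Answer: 11418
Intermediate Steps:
q = -66 (q = -12 - 54 = -66)
-173*q = -173*(-66) = 11418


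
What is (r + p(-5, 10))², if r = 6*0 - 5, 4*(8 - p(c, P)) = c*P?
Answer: 961/4 ≈ 240.25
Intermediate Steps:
p(c, P) = 8 - P*c/4 (p(c, P) = 8 - c*P/4 = 8 - P*c/4)
r = -5 (r = 0 - 5 = -5)
(r + p(-5, 10))² = (-5 + (8 - ¼*10*(-5)))² = (-5 + (8 + 25/2))² = (-5 + 41/2)² = (31/2)² = 961/4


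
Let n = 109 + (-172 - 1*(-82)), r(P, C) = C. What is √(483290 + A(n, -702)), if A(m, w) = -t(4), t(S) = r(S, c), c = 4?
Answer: √483286 ≈ 695.19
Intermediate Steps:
t(S) = 4
n = 19 (n = 109 + (-172 + 82) = 109 - 90 = 19)
A(m, w) = -4 (A(m, w) = -1*4 = -4)
√(483290 + A(n, -702)) = √(483290 - 4) = √483286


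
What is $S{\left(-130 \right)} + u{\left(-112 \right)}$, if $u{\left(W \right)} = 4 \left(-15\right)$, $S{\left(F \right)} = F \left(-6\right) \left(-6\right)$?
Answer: $-4740$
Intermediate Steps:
$S{\left(F \right)} = 36 F$ ($S{\left(F \right)} = - 6 F \left(-6\right) = 36 F$)
$u{\left(W \right)} = -60$
$S{\left(-130 \right)} + u{\left(-112 \right)} = 36 \left(-130\right) - 60 = -4680 - 60 = -4740$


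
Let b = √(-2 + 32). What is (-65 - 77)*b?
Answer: -142*√30 ≈ -777.77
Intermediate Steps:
b = √30 ≈ 5.4772
(-65 - 77)*b = (-65 - 77)*√30 = -142*√30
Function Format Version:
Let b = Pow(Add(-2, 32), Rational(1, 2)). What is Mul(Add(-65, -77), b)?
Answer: Mul(-142, Pow(30, Rational(1, 2))) ≈ -777.77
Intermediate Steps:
b = Pow(30, Rational(1, 2)) ≈ 5.4772
Mul(Add(-65, -77), b) = Mul(Add(-65, -77), Pow(30, Rational(1, 2))) = Mul(-142, Pow(30, Rational(1, 2)))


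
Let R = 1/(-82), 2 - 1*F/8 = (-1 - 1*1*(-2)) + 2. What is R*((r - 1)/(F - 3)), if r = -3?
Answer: -2/451 ≈ -0.0044346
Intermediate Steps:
F = -8 (F = 16 - 8*((-1 - 1*1*(-2)) + 2) = 16 - 8*((-1 - 1*(-2)) + 2) = 16 - 8*((-1 + 2) + 2) = 16 - 8*(1 + 2) = 16 - 8*3 = 16 - 24 = -8)
R = -1/82 ≈ -0.012195
R*((r - 1)/(F - 3)) = -(-3 - 1)/(82*(-8 - 3)) = -(-2)/(41*(-11)) = -(-2)*(-1)/(41*11) = -1/82*4/11 = -2/451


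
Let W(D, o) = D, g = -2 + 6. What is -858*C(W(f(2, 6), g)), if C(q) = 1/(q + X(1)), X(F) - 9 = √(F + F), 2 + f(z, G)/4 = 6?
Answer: -21450/623 + 858*√2/623 ≈ -32.483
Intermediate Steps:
f(z, G) = 16 (f(z, G) = -8 + 4*6 = -8 + 24 = 16)
g = 4
X(F) = 9 + √2*√F (X(F) = 9 + √(F + F) = 9 + √(2*F) = 9 + √2*√F)
C(q) = 1/(9 + q + √2) (C(q) = 1/(q + (9 + √2*√1)) = 1/(q + (9 + √2*1)) = 1/(q + (9 + √2)) = 1/(9 + q + √2))
-858*C(W(f(2, 6), g)) = -858/(9 + 16 + √2) = -858/(25 + √2)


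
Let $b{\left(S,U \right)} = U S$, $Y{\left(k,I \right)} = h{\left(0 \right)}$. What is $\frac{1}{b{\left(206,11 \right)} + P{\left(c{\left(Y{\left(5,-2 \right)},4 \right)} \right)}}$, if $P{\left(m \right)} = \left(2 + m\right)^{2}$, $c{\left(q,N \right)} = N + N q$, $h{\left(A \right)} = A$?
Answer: $\frac{1}{2302} \approx 0.0004344$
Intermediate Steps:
$Y{\left(k,I \right)} = 0$
$b{\left(S,U \right)} = S U$
$\frac{1}{b{\left(206,11 \right)} + P{\left(c{\left(Y{\left(5,-2 \right)},4 \right)} \right)}} = \frac{1}{206 \cdot 11 + \left(2 + 4 \left(1 + 0\right)\right)^{2}} = \frac{1}{2266 + \left(2 + 4 \cdot 1\right)^{2}} = \frac{1}{2266 + \left(2 + 4\right)^{2}} = \frac{1}{2266 + 6^{2}} = \frac{1}{2266 + 36} = \frac{1}{2302}$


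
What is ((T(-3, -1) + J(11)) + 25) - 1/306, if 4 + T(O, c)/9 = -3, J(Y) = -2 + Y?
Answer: -8875/306 ≈ -29.003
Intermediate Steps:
T(O, c) = -63 (T(O, c) = -36 + 9*(-3) = -36 - 27 = -63)
((T(-3, -1) + J(11)) + 25) - 1/306 = ((-63 + (-2 + 11)) + 25) - 1/306 = ((-63 + 9) + 25) - 1*1/306 = (-54 + 25) - 1/306 = -29 - 1/306 = -8875/306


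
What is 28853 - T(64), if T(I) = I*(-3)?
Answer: 29045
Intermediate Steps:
T(I) = -3*I
28853 - T(64) = 28853 - (-3)*64 = 28853 - 1*(-192) = 28853 + 192 = 29045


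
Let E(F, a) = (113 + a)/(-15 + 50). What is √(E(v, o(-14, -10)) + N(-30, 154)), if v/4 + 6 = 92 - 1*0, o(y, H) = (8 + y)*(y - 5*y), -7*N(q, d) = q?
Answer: I*√2555/35 ≈ 1.4442*I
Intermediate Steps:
N(q, d) = -q/7
o(y, H) = -4*y*(8 + y) (o(y, H) = (8 + y)*(-4*y) = -4*y*(8 + y))
v = 344 (v = -24 + 4*(92 - 1*0) = -24 + 4*(92 + 0) = -24 + 4*92 = -24 + 368 = 344)
E(F, a) = 113/35 + a/35 (E(F, a) = (113 + a)/35 = (113 + a)*(1/35) = 113/35 + a/35)
√(E(v, o(-14, -10)) + N(-30, 154)) = √((113/35 + (-4*(-14)*(8 - 14))/35) - ⅐*(-30)) = √((113/35 + (-4*(-14)*(-6))/35) + 30/7) = √((113/35 + (1/35)*(-336)) + 30/7) = √((113/35 - 48/5) + 30/7) = √(-223/35 + 30/7) = √(-73/35) = I*√2555/35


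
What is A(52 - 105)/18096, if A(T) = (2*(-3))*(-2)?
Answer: 1/1508 ≈ 0.00066313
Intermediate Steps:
A(T) = 12 (A(T) = -6*(-2) = 12)
A(52 - 105)/18096 = 12/18096 = 12*(1/18096) = 1/1508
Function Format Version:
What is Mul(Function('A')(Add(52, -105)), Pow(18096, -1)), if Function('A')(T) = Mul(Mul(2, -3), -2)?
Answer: Rational(1, 1508) ≈ 0.00066313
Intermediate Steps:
Function('A')(T) = 12 (Function('A')(T) = Mul(-6, -2) = 12)
Mul(Function('A')(Add(52, -105)), Pow(18096, -1)) = Mul(12, Pow(18096, -1)) = Mul(12, Rational(1, 18096)) = Rational(1, 1508)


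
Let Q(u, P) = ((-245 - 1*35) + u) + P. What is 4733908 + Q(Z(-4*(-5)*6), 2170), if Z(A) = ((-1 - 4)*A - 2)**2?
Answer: 5098202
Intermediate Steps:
Z(A) = (-2 - 5*A)**2 (Z(A) = (-5*A - 2)**2 = (-2 - 5*A)**2)
Q(u, P) = -280 + P + u (Q(u, P) = ((-245 - 35) + u) + P = (-280 + u) + P = -280 + P + u)
4733908 + Q(Z(-4*(-5)*6), 2170) = 4733908 + (-280 + 2170 + (2 + 5*(-4*(-5)*6))**2) = 4733908 + (-280 + 2170 + (2 + 5*(20*6))**2) = 4733908 + (-280 + 2170 + (2 + 5*120)**2) = 4733908 + (-280 + 2170 + (2 + 600)**2) = 4733908 + (-280 + 2170 + 602**2) = 4733908 + (-280 + 2170 + 362404) = 4733908 + 364294 = 5098202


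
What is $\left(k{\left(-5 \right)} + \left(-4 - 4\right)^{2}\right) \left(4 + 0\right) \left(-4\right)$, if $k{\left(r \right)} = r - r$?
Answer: $-1024$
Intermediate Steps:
$k{\left(r \right)} = 0$
$\left(k{\left(-5 \right)} + \left(-4 - 4\right)^{2}\right) \left(4 + 0\right) \left(-4\right) = \left(0 + \left(-4 - 4\right)^{2}\right) \left(4 + 0\right) \left(-4\right) = \left(0 + \left(-8\right)^{2}\right) 4 \left(-4\right) = \left(0 + 64\right) \left(-16\right) = 64 \left(-16\right) = -1024$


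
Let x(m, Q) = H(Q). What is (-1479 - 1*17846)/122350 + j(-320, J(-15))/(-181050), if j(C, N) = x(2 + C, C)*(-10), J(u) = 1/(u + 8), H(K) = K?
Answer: -3112249/17721174 ≈ -0.17562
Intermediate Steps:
x(m, Q) = Q
J(u) = 1/(8 + u)
j(C, N) = -10*C (j(C, N) = C*(-10) = -10*C)
(-1479 - 1*17846)/122350 + j(-320, J(-15))/(-181050) = (-1479 - 1*17846)/122350 - 10*(-320)/(-181050) = (-1479 - 17846)*(1/122350) + 3200*(-1/181050) = -19325*1/122350 - 64/3621 = -773/4894 - 64/3621 = -3112249/17721174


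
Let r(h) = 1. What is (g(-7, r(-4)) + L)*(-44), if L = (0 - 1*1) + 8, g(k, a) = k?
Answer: 0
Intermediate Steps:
L = 7 (L = (0 - 1) + 8 = -1 + 8 = 7)
(g(-7, r(-4)) + L)*(-44) = (-7 + 7)*(-44) = 0*(-44) = 0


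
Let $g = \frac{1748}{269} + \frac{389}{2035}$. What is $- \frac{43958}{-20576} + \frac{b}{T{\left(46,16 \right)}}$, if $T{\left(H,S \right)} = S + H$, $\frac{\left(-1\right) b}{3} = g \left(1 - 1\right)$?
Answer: $\frac{21979}{10288} \approx 2.1364$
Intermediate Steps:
$g = \frac{3661821}{547415}$ ($g = 1748 \cdot \frac{1}{269} + 389 \cdot \frac{1}{2035} = \frac{1748}{269} + \frac{389}{2035} = \frac{3661821}{547415} \approx 6.6893$)
$b = 0$ ($b = - 3 \frac{3661821 \left(1 - 1\right)}{547415} = - 3 \cdot \frac{3661821}{547415} \cdot 0 = \left(-3\right) 0 = 0$)
$T{\left(H,S \right)} = H + S$
$- \frac{43958}{-20576} + \frac{b}{T{\left(46,16 \right)}} = - \frac{43958}{-20576} + \frac{0}{46 + 16} = \left(-43958\right) \left(- \frac{1}{20576}\right) + \frac{0}{62} = \frac{21979}{10288} + 0 \cdot \frac{1}{62} = \frac{21979}{10288} + 0 = \frac{21979}{10288}$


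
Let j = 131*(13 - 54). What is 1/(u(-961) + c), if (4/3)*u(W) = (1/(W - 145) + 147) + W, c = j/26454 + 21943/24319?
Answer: -1423056635112/867781944284239 ≈ -0.0016399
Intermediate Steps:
j = -5371 (j = 131*(-41) = -5371)
c = 449862773/643334826 (c = -5371/26454 + 21943/24319 = 449862773/643334826 ≈ 0.69927)
u(W) = 441/4 + 3*W/4 + 3/(4*(-145 + W)) (u(W) = 3*((1/(W - 145) + 147) + W)/4 = 3*((1/(-145 + W) + 147) + W)/4 = 3*((147 + 1/(-145 + W)) + W)/4 = 3*(147 + W + 1/(-145 + W))/4 = 441/4 + 3*W/4 + 3/(4*(-145 + W)))
1/(u(-961) + c) = 1/(3*(-21314 + (-961)**2 + 2*(-961))/(4*(-145 - 961)) + 449862773/643334826) = 1/((3/4)*(-21314 + 923521 - 1922)/(-1106) + 449862773/643334826) = 1/((3/4)*(-1/1106)*900285 + 449862773/643334826) = 1/(-2700855/4424 + 449862773/643334826) = 1/(-867781944284239/1423056635112) = -1423056635112/867781944284239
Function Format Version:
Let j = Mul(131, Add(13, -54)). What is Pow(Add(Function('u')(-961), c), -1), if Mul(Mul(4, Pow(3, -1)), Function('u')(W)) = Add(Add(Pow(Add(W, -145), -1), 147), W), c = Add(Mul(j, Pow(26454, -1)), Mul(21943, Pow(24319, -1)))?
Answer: Rational(-1423056635112, 867781944284239) ≈ -0.0016399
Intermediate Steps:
j = -5371 (j = Mul(131, -41) = -5371)
c = Rational(449862773, 643334826) (c = Add(Mul(-5371, Pow(26454, -1)), Mul(21943, Pow(24319, -1))) = Add(Mul(-5371, Rational(1, 26454)), Mul(21943, Rational(1, 24319))) = Add(Rational(-5371, 26454), Rational(21943, 24319)) = Rational(449862773, 643334826) ≈ 0.69927)
Function('u')(W) = Add(Rational(441, 4), Mul(Rational(3, 4), W), Mul(Rational(3, 4), Pow(Add(-145, W), -1))) (Function('u')(W) = Mul(Rational(3, 4), Add(Add(Pow(Add(W, -145), -1), 147), W)) = Mul(Rational(3, 4), Add(Add(Pow(Add(-145, W), -1), 147), W)) = Mul(Rational(3, 4), Add(Add(147, Pow(Add(-145, W), -1)), W)) = Mul(Rational(3, 4), Add(147, W, Pow(Add(-145, W), -1))) = Add(Rational(441, 4), Mul(Rational(3, 4), W), Mul(Rational(3, 4), Pow(Add(-145, W), -1))))
Pow(Add(Function('u')(-961), c), -1) = Pow(Add(Mul(Rational(3, 4), Pow(Add(-145, -961), -1), Add(-21314, Pow(-961, 2), Mul(2, -961))), Rational(449862773, 643334826)), -1) = Pow(Add(Mul(Rational(3, 4), Pow(-1106, -1), Add(-21314, 923521, -1922)), Rational(449862773, 643334826)), -1) = Pow(Add(Mul(Rational(3, 4), Rational(-1, 1106), 900285), Rational(449862773, 643334826)), -1) = Pow(Add(Rational(-2700855, 4424), Rational(449862773, 643334826)), -1) = Pow(Rational(-867781944284239, 1423056635112), -1) = Rational(-1423056635112, 867781944284239)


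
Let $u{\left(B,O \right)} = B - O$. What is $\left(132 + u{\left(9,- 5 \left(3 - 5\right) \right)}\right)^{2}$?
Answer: $17161$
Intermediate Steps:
$\left(132 + u{\left(9,- 5 \left(3 - 5\right) \right)}\right)^{2} = \left(132 + \left(9 - - 5 \left(3 - 5\right)\right)\right)^{2} = \left(132 + \left(9 - \left(-5\right) \left(-2\right)\right)\right)^{2} = \left(132 + \left(9 - 10\right)\right)^{2} = \left(132 - 1\right)^{2} = 131^{2} = 17161$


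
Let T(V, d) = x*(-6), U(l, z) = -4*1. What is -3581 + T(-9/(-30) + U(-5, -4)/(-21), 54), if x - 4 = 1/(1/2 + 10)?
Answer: -25239/7 ≈ -3605.6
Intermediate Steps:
U(l, z) = -4
x = 86/21 (x = 4 + 1/(1/2 + 10) = 4 + 1/(½ + 10) = 4 + 1/(21/2) = 4 + 2/21 = 86/21 ≈ 4.0952)
T(V, d) = -172/7 (T(V, d) = (86/21)*(-6) = -172/7)
-3581 + T(-9/(-30) + U(-5, -4)/(-21), 54) = -3581 - 172/7 = -25239/7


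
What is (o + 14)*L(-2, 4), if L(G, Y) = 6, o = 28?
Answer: 252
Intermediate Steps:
(o + 14)*L(-2, 4) = (28 + 14)*6 = 42*6 = 252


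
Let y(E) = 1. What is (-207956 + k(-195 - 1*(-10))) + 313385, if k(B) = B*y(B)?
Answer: 105244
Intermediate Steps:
k(B) = B (k(B) = B*1 = B)
(-207956 + k(-195 - 1*(-10))) + 313385 = (-207956 + (-195 - 1*(-10))) + 313385 = (-207956 + (-195 + 10)) + 313385 = (-207956 - 185) + 313385 = -208141 + 313385 = 105244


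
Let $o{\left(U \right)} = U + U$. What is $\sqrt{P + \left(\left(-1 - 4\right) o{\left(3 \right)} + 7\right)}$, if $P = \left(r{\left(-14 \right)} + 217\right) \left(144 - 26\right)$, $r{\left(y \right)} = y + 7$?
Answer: $\sqrt{24757} \approx 157.34$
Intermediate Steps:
$o{\left(U \right)} = 2 U$
$r{\left(y \right)} = 7 + y$
$P = 24780$ ($P = \left(\left(7 - 14\right) + 217\right) \left(144 - 26\right) = \left(-7 + 217\right) 118 = 210 \cdot 118 = 24780$)
$\sqrt{P + \left(\left(-1 - 4\right) o{\left(3 \right)} + 7\right)} = \sqrt{24780 + \left(\left(-1 - 4\right) 2 \cdot 3 + 7\right)} = \sqrt{24780 + \left(\left(-5\right) 6 + 7\right)} = \sqrt{24780 + \left(-30 + 7\right)} = \sqrt{24780 - 23} = \sqrt{24757}$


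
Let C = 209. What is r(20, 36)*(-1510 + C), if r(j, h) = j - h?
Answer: 20816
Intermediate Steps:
r(20, 36)*(-1510 + C) = (20 - 1*36)*(-1510 + 209) = (20 - 36)*(-1301) = -16*(-1301) = 20816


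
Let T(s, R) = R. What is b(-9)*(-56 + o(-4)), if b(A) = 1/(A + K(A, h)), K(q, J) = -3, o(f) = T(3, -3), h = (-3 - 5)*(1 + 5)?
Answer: 59/12 ≈ 4.9167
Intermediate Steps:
h = -48 (h = -8*6 = -48)
o(f) = -3
b(A) = 1/(-3 + A) (b(A) = 1/(A - 3) = 1/(-3 + A))
b(-9)*(-56 + o(-4)) = (-56 - 3)/(-3 - 9) = -59/(-12) = -1/12*(-59) = 59/12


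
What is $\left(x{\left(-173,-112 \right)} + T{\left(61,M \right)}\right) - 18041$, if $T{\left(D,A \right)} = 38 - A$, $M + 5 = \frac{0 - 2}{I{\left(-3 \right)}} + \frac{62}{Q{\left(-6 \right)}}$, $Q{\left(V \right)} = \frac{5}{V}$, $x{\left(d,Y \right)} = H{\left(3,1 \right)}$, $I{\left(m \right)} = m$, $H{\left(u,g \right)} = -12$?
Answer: $- \frac{269044}{15} \approx -17936.0$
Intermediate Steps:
$x{\left(d,Y \right)} = -12$
$M = - \frac{1181}{15}$ ($M = -5 + \left(\frac{0 - 2}{-3} + \frac{62}{5 \frac{1}{-6}}\right) = -5 + \left(\left(0 - 2\right) \left(- \frac{1}{3}\right) + \frac{62}{5 \left(- \frac{1}{6}\right)}\right) = -5 + \left(\left(-2\right) \left(- \frac{1}{3}\right) + \frac{62}{- \frac{5}{6}}\right) = -5 + \left(\frac{2}{3} + 62 \left(- \frac{6}{5}\right)\right) = -5 + \left(\frac{2}{3} - \frac{372}{5}\right) = -5 - \frac{1106}{15} = - \frac{1181}{15} \approx -78.733$)
$\left(x{\left(-173,-112 \right)} + T{\left(61,M \right)}\right) - 18041 = \left(-12 + \left(38 - - \frac{1181}{15}\right)\right) - 18041 = \left(-12 + \left(38 + \frac{1181}{15}\right)\right) - 18041 = \left(-12 + \frac{1751}{15}\right) - 18041 = \frac{1571}{15} - 18041 = - \frac{269044}{15}$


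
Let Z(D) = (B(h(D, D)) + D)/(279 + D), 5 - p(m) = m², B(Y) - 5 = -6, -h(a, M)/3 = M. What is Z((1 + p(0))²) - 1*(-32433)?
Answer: 291898/9 ≈ 32433.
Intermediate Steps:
h(a, M) = -3*M
B(Y) = -1 (B(Y) = 5 - 6 = -1)
p(m) = 5 - m²
Z(D) = (-1 + D)/(279 + D)
Z((1 + p(0))²) - 1*(-32433) = (-1 + (1 + (5 - 1*0²))²)/(279 + (1 + (5 - 1*0²))²) - 1*(-32433) = (-1 + (1 + (5 - 1*0))²)/(279 + (1 + (5 - 1*0))²) + 32433 = (-1 + (1 + (5 + 0))²)/(279 + (1 + (5 + 0))²) + 32433 = (-1 + (1 + 5)²)/(279 + (1 + 5)²) + 32433 = (-1 + 6²)/(279 + 6²) + 32433 = (-1 + 36)/(279 + 36) + 32433 = 35/315 + 32433 = (1/315)*35 + 32433 = ⅑ + 32433 = 291898/9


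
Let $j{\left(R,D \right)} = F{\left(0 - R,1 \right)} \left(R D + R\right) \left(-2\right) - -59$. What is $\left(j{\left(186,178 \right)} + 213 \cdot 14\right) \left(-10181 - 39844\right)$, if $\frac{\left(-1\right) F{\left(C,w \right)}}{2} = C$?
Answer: $1239003942375$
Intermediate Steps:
$F{\left(C,w \right)} = - 2 C$
$j{\left(R,D \right)} = 59 - 4 R \left(R + D R\right)$ ($j{\left(R,D \right)} = - 2 \left(0 - R\right) \left(R D + R\right) \left(-2\right) - -59 = - 2 \left(- R\right) \left(D R + R\right) \left(-2\right) + 59 = 2 R \left(R + D R\right) \left(-2\right) + 59 = - 4 R \left(R + D R\right) + 59 = 59 - 4 R \left(R + D R\right)$)
$\left(j{\left(186,178 \right)} + 213 \cdot 14\right) \left(-10181 - 39844\right) = \left(\left(59 - 4 \cdot 186^{2} - 712 \cdot 186^{2}\right) + 213 \cdot 14\right) \left(-10181 - 39844\right) = \left(\left(59 - 138384 - 712 \cdot 34596\right) + 2982\right) \left(-50025\right) = \left(\left(59 - 138384 - 24632352\right) + 2982\right) \left(-50025\right) = \left(-24770677 + 2982\right) \left(-50025\right) = \left(-24767695\right) \left(-50025\right) = 1239003942375$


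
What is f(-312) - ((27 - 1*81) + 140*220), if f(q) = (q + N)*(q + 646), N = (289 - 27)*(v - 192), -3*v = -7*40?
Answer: -26307230/3 ≈ -8.7691e+6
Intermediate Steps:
v = 280/3 (v = -(-7)*40/3 = -1/3*(-280) = 280/3 ≈ 93.333)
N = -77552/3 (N = (289 - 27)*(280/3 - 192) = 262*(-296/3) = -77552/3 ≈ -25851.)
f(q) = (646 + q)*(-77552/3 + q) (f(q) = (q - 77552/3)*(q + 646) = (-77552/3 + q)*(646 + q) = (646 + q)*(-77552/3 + q))
f(-312) - ((27 - 1*81) + 140*220) = (-50098592/3 + (-312)**2 - 75614/3*(-312)) - ((27 - 1*81) + 140*220) = (-50098592/3 + 97344 + 7863856) - ((27 - 81) + 30800) = -26214992/3 - (-54 + 30800) = -26214992/3 - 1*30746 = -26214992/3 - 30746 = -26307230/3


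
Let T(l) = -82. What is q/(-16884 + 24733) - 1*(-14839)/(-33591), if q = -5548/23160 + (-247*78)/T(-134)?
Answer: -8592498120439/20863080209670 ≈ -0.41185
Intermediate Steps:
q = 55718203/237390 (q = -5548/23160 - 247*78/(-82) = -5548*1/23160 - 19266*(-1/82) = -1387/5790 + 9633/41 = 55718203/237390 ≈ 234.71)
q/(-16884 + 24733) - 1*(-14839)/(-33591) = 55718203/(237390*(-16884 + 24733)) - 1*(-14839)/(-33591) = (55718203/237390)/7849 + 14839*(-1/33591) = (55718203/237390)*(1/7849) - 14839/33591 = 55718203/1863274110 - 14839/33591 = -8592498120439/20863080209670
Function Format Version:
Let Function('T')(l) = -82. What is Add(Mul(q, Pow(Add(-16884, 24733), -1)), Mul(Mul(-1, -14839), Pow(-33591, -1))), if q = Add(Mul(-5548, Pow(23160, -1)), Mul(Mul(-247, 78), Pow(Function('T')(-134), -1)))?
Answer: Rational(-8592498120439, 20863080209670) ≈ -0.41185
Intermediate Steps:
q = Rational(55718203, 237390) (q = Add(Mul(-5548, Pow(23160, -1)), Mul(Mul(-247, 78), Pow(-82, -1))) = Add(Mul(-5548, Rational(1, 23160)), Mul(-19266, Rational(-1, 82))) = Add(Rational(-1387, 5790), Rational(9633, 41)) = Rational(55718203, 237390) ≈ 234.71)
Add(Mul(q, Pow(Add(-16884, 24733), -1)), Mul(Mul(-1, -14839), Pow(-33591, -1))) = Add(Mul(Rational(55718203, 237390), Pow(Add(-16884, 24733), -1)), Mul(Mul(-1, -14839), Pow(-33591, -1))) = Add(Mul(Rational(55718203, 237390), Pow(7849, -1)), Mul(14839, Rational(-1, 33591))) = Add(Mul(Rational(55718203, 237390), Rational(1, 7849)), Rational(-14839, 33591)) = Add(Rational(55718203, 1863274110), Rational(-14839, 33591)) = Rational(-8592498120439, 20863080209670)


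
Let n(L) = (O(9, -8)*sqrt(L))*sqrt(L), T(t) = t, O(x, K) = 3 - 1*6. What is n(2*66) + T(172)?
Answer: -224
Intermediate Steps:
O(x, K) = -3 (O(x, K) = 3 - 6 = -3)
n(L) = -3*L (n(L) = (-3*sqrt(L))*sqrt(L) = -3*L)
n(2*66) + T(172) = -6*66 + 172 = -3*132 + 172 = -396 + 172 = -224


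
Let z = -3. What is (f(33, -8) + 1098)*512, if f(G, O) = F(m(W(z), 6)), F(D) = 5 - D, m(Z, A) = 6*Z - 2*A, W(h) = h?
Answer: 580096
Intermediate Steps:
m(Z, A) = -2*A + 6*Z
f(G, O) = 35 (f(G, O) = 5 - (-2*6 + 6*(-3)) = 5 - (-12 - 18) = 5 - 1*(-30) = 5 + 30 = 35)
(f(33, -8) + 1098)*512 = (35 + 1098)*512 = 1133*512 = 580096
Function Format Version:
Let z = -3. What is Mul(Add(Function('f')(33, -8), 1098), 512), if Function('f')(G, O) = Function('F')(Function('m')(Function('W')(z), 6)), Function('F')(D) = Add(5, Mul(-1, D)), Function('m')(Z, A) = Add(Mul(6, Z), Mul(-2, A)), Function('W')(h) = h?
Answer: 580096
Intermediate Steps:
Function('m')(Z, A) = Add(Mul(-2, A), Mul(6, Z))
Function('f')(G, O) = 35 (Function('f')(G, O) = Add(5, Mul(-1, Add(Mul(-2, 6), Mul(6, -3)))) = Add(5, Mul(-1, Add(-12, -18))) = Add(5, Mul(-1, -30)) = Add(5, 30) = 35)
Mul(Add(Function('f')(33, -8), 1098), 512) = Mul(Add(35, 1098), 512) = Mul(1133, 512) = 580096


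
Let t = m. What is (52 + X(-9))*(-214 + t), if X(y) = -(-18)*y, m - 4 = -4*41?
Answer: 41140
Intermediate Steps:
m = -160 (m = 4 - 4*41 = 4 - 164 = -160)
t = -160
X(y) = 18*y
(52 + X(-9))*(-214 + t) = (52 + 18*(-9))*(-214 - 160) = (52 - 162)*(-374) = -110*(-374) = 41140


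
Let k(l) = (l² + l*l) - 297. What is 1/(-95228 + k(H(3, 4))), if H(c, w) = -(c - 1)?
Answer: -1/95517 ≈ -1.0469e-5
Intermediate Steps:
H(c, w) = 1 - c (H(c, w) = -(-1 + c) = 1 - c)
k(l) = -297 + 2*l² (k(l) = (l² + l²) - 297 = 2*l² - 297 = -297 + 2*l²)
1/(-95228 + k(H(3, 4))) = 1/(-95228 + (-297 + 2*(1 - 1*3)²)) = 1/(-95228 + (-297 + 2*(1 - 3)²)) = 1/(-95228 + (-297 + 2*(-2)²)) = 1/(-95228 + (-297 + 2*4)) = 1/(-95228 + (-297 + 8)) = 1/(-95228 - 289) = 1/(-95517) = -1/95517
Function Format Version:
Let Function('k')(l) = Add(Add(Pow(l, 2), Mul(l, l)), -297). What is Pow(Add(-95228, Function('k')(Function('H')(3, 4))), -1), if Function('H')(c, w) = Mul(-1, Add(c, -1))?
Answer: Rational(-1, 95517) ≈ -1.0469e-5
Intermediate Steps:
Function('H')(c, w) = Add(1, Mul(-1, c)) (Function('H')(c, w) = Mul(-1, Add(-1, c)) = Add(1, Mul(-1, c)))
Function('k')(l) = Add(-297, Mul(2, Pow(l, 2))) (Function('k')(l) = Add(Add(Pow(l, 2), Pow(l, 2)), -297) = Add(Mul(2, Pow(l, 2)), -297) = Add(-297, Mul(2, Pow(l, 2))))
Pow(Add(-95228, Function('k')(Function('H')(3, 4))), -1) = Pow(Add(-95228, Add(-297, Mul(2, Pow(Add(1, Mul(-1, 3)), 2)))), -1) = Pow(Add(-95228, Add(-297, Mul(2, Pow(Add(1, -3), 2)))), -1) = Pow(Add(-95228, Add(-297, Mul(2, Pow(-2, 2)))), -1) = Pow(Add(-95228, Add(-297, Mul(2, 4))), -1) = Pow(Add(-95228, Add(-297, 8)), -1) = Pow(Add(-95228, -289), -1) = Pow(-95517, -1) = Rational(-1, 95517)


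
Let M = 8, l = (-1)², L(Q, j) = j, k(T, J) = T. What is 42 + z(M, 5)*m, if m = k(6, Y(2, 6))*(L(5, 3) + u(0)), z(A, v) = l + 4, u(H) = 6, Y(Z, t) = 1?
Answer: 312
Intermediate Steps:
l = 1
z(A, v) = 5 (z(A, v) = 1 + 4 = 5)
m = 54 (m = 6*(3 + 6) = 6*9 = 54)
42 + z(M, 5)*m = 42 + 5*54 = 42 + 270 = 312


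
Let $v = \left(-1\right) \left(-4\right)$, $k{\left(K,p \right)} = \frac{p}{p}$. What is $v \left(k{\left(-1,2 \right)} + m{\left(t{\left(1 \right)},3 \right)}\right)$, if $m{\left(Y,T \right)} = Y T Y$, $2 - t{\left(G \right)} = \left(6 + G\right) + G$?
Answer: $436$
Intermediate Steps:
$t{\left(G \right)} = -4 - 2 G$ ($t{\left(G \right)} = 2 - \left(\left(6 + G\right) + G\right) = 2 - \left(6 + 2 G\right) = -4 - 2 G$)
$k{\left(K,p \right)} = 1$
$m{\left(Y,T \right)} = T Y^{2}$ ($m{\left(Y,T \right)} = T Y Y = T Y^{2}$)
$v = 4$
$v \left(k{\left(-1,2 \right)} + m{\left(t{\left(1 \right)},3 \right)}\right) = 4 \left(1 + 3 \left(-4 - 2\right)^{2}\right) = 4 \left(1 + 3 \left(-6\right)^{2}\right) = 4 \left(1 + 3 \cdot 36\right) = 4 \left(1 + 108\right) = 4 \cdot 109 = 436$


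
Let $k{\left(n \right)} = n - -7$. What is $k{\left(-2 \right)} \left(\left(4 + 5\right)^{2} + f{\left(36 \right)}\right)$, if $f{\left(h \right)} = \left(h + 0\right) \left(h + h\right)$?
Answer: $13365$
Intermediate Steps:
$k{\left(n \right)} = 7 + n$ ($k{\left(n \right)} = n + 7 = 7 + n$)
$f{\left(h \right)} = 2 h^{2}$ ($f{\left(h \right)} = h 2 h = 2 h^{2}$)
$k{\left(-2 \right)} \left(\left(4 + 5\right)^{2} + f{\left(36 \right)}\right) = \left(7 - 2\right) \left(\left(4 + 5\right)^{2} + 2 \cdot 36^{2}\right) = 5 \left(9^{2} + 2 \cdot 1296\right) = 5 \left(81 + 2592\right) = 5 \cdot 2673 = 13365$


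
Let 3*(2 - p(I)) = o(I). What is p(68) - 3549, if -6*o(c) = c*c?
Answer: -29611/9 ≈ -3290.1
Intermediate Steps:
o(c) = -c²/6 (o(c) = -c*c/6 = -c²/6)
p(I) = 2 + I²/18 (p(I) = 2 - (-1)*I²/18 = 2 + I²/18)
p(68) - 3549 = (2 + (1/18)*68²) - 3549 = (2 + (1/18)*4624) - 3549 = (2 + 2312/9) - 3549 = 2330/9 - 3549 = -29611/9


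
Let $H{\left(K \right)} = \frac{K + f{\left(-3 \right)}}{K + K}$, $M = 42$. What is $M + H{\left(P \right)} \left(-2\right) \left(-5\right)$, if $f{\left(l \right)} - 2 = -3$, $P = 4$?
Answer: $\frac{183}{4} \approx 45.75$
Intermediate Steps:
$f{\left(l \right)} = -1$ ($f{\left(l \right)} = 2 - 3 = -1$)
$H{\left(K \right)} = \frac{-1 + K}{2 K}$ ($H{\left(K \right)} = \frac{K - 1}{K + K} = \frac{-1 + K}{2 K}$)
$M + H{\left(P \right)} \left(-2\right) \left(-5\right) = 42 + \frac{-1 + 4}{2 \cdot 4} \left(-2\right) \left(-5\right) = 42 + \frac{1}{2} \cdot \frac{1}{4} \cdot 3 \left(-2\right) \left(-5\right) = 42 + \frac{3}{8} \left(-2\right) \left(-5\right) = 42 - - \frac{15}{4} = 42 + \frac{15}{4} = \frac{183}{4}$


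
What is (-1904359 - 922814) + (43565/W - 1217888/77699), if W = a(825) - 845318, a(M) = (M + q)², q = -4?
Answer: -37624376212311690/13308051623 ≈ -2.8272e+6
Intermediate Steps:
a(M) = (-4 + M)² (a(M) = (M - 4)² = (-4 + M)²)
W = -171277 (W = (-4 + 825)² - 845318 = 821² - 845318 = 674041 - 845318 = -171277)
(-1904359 - 922814) + (43565/W - 1217888/77699) = (-1904359 - 922814) + (43565/(-171277) - 1217888/77699) = -2827173 + (43565*(-1/171277) - 1217888*1/77699) = -2827173 + (-43565/171277 - 1217888/77699) = -2827173 - 211981159911/13308051623 = -37624376212311690/13308051623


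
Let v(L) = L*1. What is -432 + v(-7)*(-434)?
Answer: 2606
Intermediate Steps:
v(L) = L
-432 + v(-7)*(-434) = -432 - 7*(-434) = -432 + 3038 = 2606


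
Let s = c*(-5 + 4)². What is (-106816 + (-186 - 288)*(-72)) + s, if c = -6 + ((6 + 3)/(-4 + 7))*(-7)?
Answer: -72715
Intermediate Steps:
c = -27 (c = -6 + (9/3)*(-7) = -6 + (9*(⅓))*(-7) = -6 + 3*(-7) = -6 - 21 = -27)
s = -27 (s = -27*(-5 + 4)² = -27*(-1)² = -27*1 = -27)
(-106816 + (-186 - 288)*(-72)) + s = (-106816 + (-186 - 288)*(-72)) - 27 = (-106816 - 474*(-72)) - 27 = (-106816 + 34128) - 27 = -72688 - 27 = -72715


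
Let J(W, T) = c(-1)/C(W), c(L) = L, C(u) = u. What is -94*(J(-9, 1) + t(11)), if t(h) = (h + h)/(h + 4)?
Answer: -6674/45 ≈ -148.31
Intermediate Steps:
t(h) = 2*h/(4 + h) (t(h) = (2*h)/(4 + h) = 2*h/(4 + h))
J(W, T) = -1/W
-94*(J(-9, 1) + t(11)) = -94*(-1/(-9) + 2*11/(4 + 11)) = -94*(-1*(-⅑) + 2*11/15) = -94*(⅑ + 2*11*(1/15)) = -94*(⅑ + 22/15) = -94*71/45 = -6674/45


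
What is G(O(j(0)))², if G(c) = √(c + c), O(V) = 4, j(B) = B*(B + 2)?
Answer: 8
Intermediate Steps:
j(B) = B*(2 + B)
G(c) = √2*√c (G(c) = √(2*c) = √2*√c)
G(O(j(0)))² = (√2*√4)² = (√2*2)² = (2*√2)² = 8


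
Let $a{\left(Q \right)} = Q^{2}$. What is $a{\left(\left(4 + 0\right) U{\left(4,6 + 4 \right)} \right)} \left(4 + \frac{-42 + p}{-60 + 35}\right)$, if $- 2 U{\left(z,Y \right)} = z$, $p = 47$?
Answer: $\frac{1216}{5} \approx 243.2$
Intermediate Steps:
$U{\left(z,Y \right)} = - \frac{z}{2}$
$a{\left(\left(4 + 0\right) U{\left(4,6 + 4 \right)} \right)} \left(4 + \frac{-42 + p}{-60 + 35}\right) = \left(\left(4 + 0\right) \left(\left(- \frac{1}{2}\right) 4\right)\right)^{2} \left(4 + \frac{-42 + 47}{-60 + 35}\right) = \left(4 \left(-2\right)\right)^{2} \left(4 + \frac{5}{-25}\right) = \left(-8\right)^{2} \left(4 + 5 \left(- \frac{1}{25}\right)\right) = 64 \left(4 - \frac{1}{5}\right) = 64 \cdot \frac{19}{5} = \frac{1216}{5}$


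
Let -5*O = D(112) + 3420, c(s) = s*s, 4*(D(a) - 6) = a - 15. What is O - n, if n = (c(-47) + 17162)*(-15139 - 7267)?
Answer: 8680518719/20 ≈ 4.3403e+8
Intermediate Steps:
D(a) = 9/4 + a/4 (D(a) = 6 + (a - 15)/4 = 6 + (-15 + a)/4 = 6 + (-15/4 + a/4) = 9/4 + a/4)
c(s) = s²
n = -434026626 (n = ((-47)² + 17162)*(-15139 - 7267) = (2209 + 17162)*(-22406) = 19371*(-22406) = -434026626)
O = -13801/20 (O = -((9/4 + (¼)*112) + 3420)/5 = -((9/4 + 28) + 3420)/5 = -(121/4 + 3420)/5 = -⅕*13801/4 = -13801/20 ≈ -690.05)
O - n = -13801/20 - 1*(-434026626) = -13801/20 + 434026626 = 8680518719/20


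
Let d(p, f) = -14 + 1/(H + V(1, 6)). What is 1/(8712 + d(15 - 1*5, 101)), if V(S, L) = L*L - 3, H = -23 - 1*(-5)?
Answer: 15/130471 ≈ 0.00011497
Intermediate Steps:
H = -18 (H = -23 + 5 = -18)
V(S, L) = -3 + L² (V(S, L) = L² - 3 = -3 + L²)
d(p, f) = -209/15 (d(p, f) = -14 + 1/(-18 + (-3 + 6²)) = -14 + 1/(-18 + (-3 + 36)) = -14 + 1/(-18 + 33) = -14 + 1/15 = -209/15)
1/(8712 + d(15 - 1*5, 101)) = 1/(8712 - 209/15) = 1/(130471/15) = 15/130471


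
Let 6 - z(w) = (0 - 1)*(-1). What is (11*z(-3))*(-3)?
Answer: -165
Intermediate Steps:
z(w) = 5 (z(w) = 6 - (0 - 1)*(-1) = 6 - (-1)*(-1) = 6 - 1*1 = 6 - 1 = 5)
(11*z(-3))*(-3) = (11*5)*(-3) = 55*(-3) = -165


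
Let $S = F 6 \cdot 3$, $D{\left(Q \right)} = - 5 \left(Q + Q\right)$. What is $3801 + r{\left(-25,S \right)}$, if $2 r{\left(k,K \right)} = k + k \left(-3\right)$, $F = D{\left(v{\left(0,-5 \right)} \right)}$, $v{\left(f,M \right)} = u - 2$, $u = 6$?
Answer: $3826$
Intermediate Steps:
$v{\left(f,M \right)} = 4$ ($v{\left(f,M \right)} = 6 - 2 = 4$)
$D{\left(Q \right)} = - 10 Q$ ($D{\left(Q \right)} = - 5 \cdot 2 Q = - 10 Q$)
$F = -40$ ($F = \left(-10\right) 4 = -40$)
$S = -720$ ($S = \left(-40\right) 6 \cdot 3 = \left(-240\right) 3 = -720$)
$r{\left(k,K \right)} = - k$ ($r{\left(k,K \right)} = \frac{k + k \left(-3\right)}{2} = \frac{k - 3 k}{2} = \frac{\left(-2\right) k}{2} = - k$)
$3801 + r{\left(-25,S \right)} = 3801 - -25 = 3801 + 25 = 3826$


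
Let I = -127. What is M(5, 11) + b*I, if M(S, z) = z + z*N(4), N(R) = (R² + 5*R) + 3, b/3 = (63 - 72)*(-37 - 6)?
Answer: -147007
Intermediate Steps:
b = 1161 (b = 3*((63 - 72)*(-37 - 6)) = 3*(-9*(-43)) = 3*387 = 1161)
N(R) = 3 + R² + 5*R
M(S, z) = 40*z (M(S, z) = z + z*(3 + 4² + 5*4) = z + z*(3 + 16 + 20) = z + z*39 = z + 39*z = 40*z)
M(5, 11) + b*I = 40*11 + 1161*(-127) = 440 - 147447 = -147007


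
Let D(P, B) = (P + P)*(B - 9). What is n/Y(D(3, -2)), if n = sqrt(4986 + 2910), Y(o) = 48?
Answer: sqrt(1974)/24 ≈ 1.8512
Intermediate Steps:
D(P, B) = 2*P*(-9 + B) (D(P, B) = (2*P)*(-9 + B) = 2*P*(-9 + B))
n = 2*sqrt(1974) (n = sqrt(7896) = 2*sqrt(1974) ≈ 88.859)
n/Y(D(3, -2)) = (2*sqrt(1974))/48 = (2*sqrt(1974))*(1/48) = sqrt(1974)/24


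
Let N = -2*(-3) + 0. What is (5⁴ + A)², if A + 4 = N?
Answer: 393129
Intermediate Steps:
N = 6 (N = 6 + 0 = 6)
A = 2 (A = -4 + 6 = 2)
(5⁴ + A)² = (5⁴ + 2)² = (625 + 2)² = 627² = 393129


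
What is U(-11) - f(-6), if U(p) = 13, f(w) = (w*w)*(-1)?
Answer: 49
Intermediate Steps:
f(w) = -w**2 (f(w) = w**2*(-1) = -w**2)
U(-11) - f(-6) = 13 - (-1)*(-6)**2 = 13 - (-1)*36 = 13 - 1*(-36) = 13 + 36 = 49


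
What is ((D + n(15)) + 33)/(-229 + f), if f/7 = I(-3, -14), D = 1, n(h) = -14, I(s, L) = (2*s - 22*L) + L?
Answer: 20/1787 ≈ 0.011192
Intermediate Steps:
I(s, L) = -21*L + 2*s (I(s, L) = (-22*L + 2*s) + L = -21*L + 2*s)
f = 2016 (f = 7*(-21*(-14) + 2*(-3)) = 7*(294 - 6) = 7*288 = 2016)
((D + n(15)) + 33)/(-229 + f) = ((1 - 14) + 33)/(-229 + 2016) = (-13 + 33)/1787 = 20*(1/1787) = 20/1787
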